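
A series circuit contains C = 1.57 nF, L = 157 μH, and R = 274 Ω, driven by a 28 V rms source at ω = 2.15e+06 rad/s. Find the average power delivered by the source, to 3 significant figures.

2.80 W

X_L = ωL = 338 Ω
X_C = 1/(ωC) = 296 Ω
Net reactance X = X_L − X_C = 41.3 Ω
Z = 274 + j41.3 Ω
|Z| = √(274² + 41.3²) = 277 Ω
∠Z = arctan(41.3/274) = 8.57°
I = V/|Z| = 101 mA
P = VI cos φ = 28 × 0.101 × cos(8.57°) = 2.80 W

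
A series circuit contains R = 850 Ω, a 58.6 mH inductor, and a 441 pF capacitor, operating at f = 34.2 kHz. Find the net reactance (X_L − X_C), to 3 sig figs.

ω = 2πf = 214900 rad/s
X_L = ωL = 12600 Ω
X_C = 1/(ωC) = 10600 Ω
X = 12600 − 10600 = 2040 Ω

2040 Ω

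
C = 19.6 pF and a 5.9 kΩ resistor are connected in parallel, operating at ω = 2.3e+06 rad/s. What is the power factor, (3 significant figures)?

X_C = 1/(ωC) = 22200 Ω
Parallel: admittances add. Y = 1/R + jωC
Y = (0.000169 + j4.51e-05) S
|Y| = 0.000175 S → |Z| = 1/|Y| = 5700 Ω, ∠Z = −∠Y = -14.9°
cos φ = cos(-14.9°) = 0.966

0.966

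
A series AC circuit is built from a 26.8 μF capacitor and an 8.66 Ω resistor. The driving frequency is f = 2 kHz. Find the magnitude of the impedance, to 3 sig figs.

ω = 2πf = 12570 rad/s
X_C = 1/(ωC) = 2.97 Ω
Z = 8.66 − j2.97 Ω
|Z| = √(8.66² + 2.97²) = 9.15 Ω

9.15 Ω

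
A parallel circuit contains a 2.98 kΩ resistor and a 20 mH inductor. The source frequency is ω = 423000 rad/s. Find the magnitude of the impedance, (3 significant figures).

X_L = ωL = 8460 Ω
Parallel: admittances add. Y = 1/R + 1/(jωL)
Y = (0.000336 − j0.000118) S
|Y| = 0.000356 S → |Z| = 1/|Y| = 2810 Ω, ∠Z = −∠Y = 19.4°

2810 Ω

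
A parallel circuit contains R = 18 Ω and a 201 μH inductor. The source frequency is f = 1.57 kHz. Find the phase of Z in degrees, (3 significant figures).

83.7°

ω = 2πf = 9865 rad/s
X_L = ωL = 1.98 Ω
Parallel: admittances add. Y = 1/R + 1/(jωL)
Y = (0.0556 − j0.504) S
|Y| = 0.507 S → |Z| = 1/|Y| = 1.97 Ω, ∠Z = −∠Y = 83.7°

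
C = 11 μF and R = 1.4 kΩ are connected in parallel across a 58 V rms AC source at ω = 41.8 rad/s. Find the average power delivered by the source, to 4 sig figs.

2.403 W

X_C = 1/(ωC) = 2175 Ω
Parallel: admittances add. Y = 1/R + jωC
Y = (0.0007143 + j0.0004598) S
|Y| = 0.0008495 S → |Z| = 1/|Y| = 1177 Ω, ∠Z = −∠Y = -32.77°
I = V/|Z| = 49.27 mA
P = VI cos φ = 58 × 0.04927 × cos(-32.77°) = 2.403 W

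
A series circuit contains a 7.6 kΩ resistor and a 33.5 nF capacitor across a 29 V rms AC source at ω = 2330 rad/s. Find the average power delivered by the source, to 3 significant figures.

X_C = 1/(ωC) = 12800 Ω
Z = 7600 − j12800 Ω
|Z| = √(7600² + 12800²) = 14900 Ω
∠Z = arctan(-12800/7600) = -59.3°
I = V/|Z| = 1.95 mA
P = VI cos φ = 29 × 0.00195 × cos(-59.3°) = 28.8 mW

28.8 mW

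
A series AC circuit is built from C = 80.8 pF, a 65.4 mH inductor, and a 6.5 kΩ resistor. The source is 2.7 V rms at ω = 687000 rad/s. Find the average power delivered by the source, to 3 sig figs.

61.8 μW

X_L = ωL = 44900 Ω
X_C = 1/(ωC) = 18000 Ω
Net reactance X = X_L − X_C = 26900 Ω
Z = 6500 + j26900 Ω
|Z| = √(6500² + 26900²) = 27700 Ω
∠Z = arctan(26900/6500) = 76.4°
I = V/|Z| = 97.5 μA
P = VI cos φ = 2.7 × 9.75e-05 × cos(76.4°) = 61.8 μW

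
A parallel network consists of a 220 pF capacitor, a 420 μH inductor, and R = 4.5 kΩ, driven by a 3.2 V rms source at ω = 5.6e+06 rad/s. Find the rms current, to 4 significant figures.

2.678 mA

X_L = ωL = 2352 Ω
X_C = 1/(ωC) = 811.7 Ω
Parallel: admittances add. Y = 1/R + 1/(jωL) + jωC
Y = (0.0002222 + j0.0008068) S
|Y| = 0.0008369 S → |Z| = 1/|Y| = 1195 Ω, ∠Z = −∠Y = -74.60°
I = V/|Z| = 3.2/1195 = 2.678 mA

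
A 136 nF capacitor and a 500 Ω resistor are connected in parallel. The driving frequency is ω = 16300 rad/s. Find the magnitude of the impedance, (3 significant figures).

X_C = 1/(ωC) = 451 Ω
Parallel: admittances add. Y = 1/R + jωC
Y = (0.00200 + j0.00222) S
|Y| = 0.00299 S → |Z| = 1/|Y| = 335 Ω, ∠Z = −∠Y = -47.9°

335 Ω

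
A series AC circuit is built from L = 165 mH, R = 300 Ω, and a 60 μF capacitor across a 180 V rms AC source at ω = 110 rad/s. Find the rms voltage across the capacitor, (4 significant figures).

X_L = ωL = 18.15 Ω
X_C = 1/(ωC) = 151.5 Ω
Net reactance X = X_L − X_C = -133.4 Ω
Z = 300.0 − j133.4 Ω
|Z| = √(300.0² + 133.4²) = 328.3 Ω
I = V/|Z| = 548.3 mA
V_C = I·|Z_C| = 0.5483 × 151.5 = 83.07 V

83.07 V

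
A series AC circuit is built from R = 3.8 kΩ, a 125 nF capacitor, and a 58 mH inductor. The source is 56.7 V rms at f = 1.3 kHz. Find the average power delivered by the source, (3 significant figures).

ω = 2πf = 8168 rad/s
X_L = ωL = 474 Ω
X_C = 1/(ωC) = 979 Ω
Net reactance X = X_L − X_C = -506 Ω
Z = 3800 − j506 Ω
|Z| = √(3800² + 506²) = 3830 Ω
∠Z = arctan(-506/3800) = -7.58°
I = V/|Z| = 14.8 mA
P = VI cos φ = 56.7 × 0.0148 × cos(-7.58°) = 831 mW

831 mW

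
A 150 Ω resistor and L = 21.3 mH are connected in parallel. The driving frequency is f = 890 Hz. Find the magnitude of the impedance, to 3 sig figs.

93.3 Ω

ω = 2πf = 5592 rad/s
X_L = ωL = 119 Ω
Parallel: admittances add. Y = 1/R + 1/(jωL)
Y = (0.00667 − j0.00840) S
|Y| = 0.0107 S → |Z| = 1/|Y| = 93.3 Ω, ∠Z = −∠Y = 51.5°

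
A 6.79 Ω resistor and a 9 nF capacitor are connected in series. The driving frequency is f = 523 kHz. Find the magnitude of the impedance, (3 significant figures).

ω = 2πf = 3.286e+06 rad/s
X_C = 1/(ωC) = 33.8 Ω
Z = 6.79 − j33.8 Ω
|Z| = √(6.79² + 33.8²) = 34.5 Ω

34.5 Ω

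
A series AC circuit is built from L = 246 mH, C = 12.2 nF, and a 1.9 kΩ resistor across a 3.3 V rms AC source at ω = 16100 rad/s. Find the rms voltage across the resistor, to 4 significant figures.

2.836 V

X_L = ωL = 3961 Ω
X_C = 1/(ωC) = 5091 Ω
Net reactance X = X_L − X_C = -1131 Ω
Z = 1900 − j1131 Ω
|Z| = √(1900² + 1131²) = 2211 Ω
I = V/|Z| = 1.493 mA
V_R = I·|Z_R| = 0.001493 × 1900 = 2.836 V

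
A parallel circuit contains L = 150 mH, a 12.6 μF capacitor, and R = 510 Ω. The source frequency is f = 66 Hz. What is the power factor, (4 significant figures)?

0.1778

ω = 2πf = 414.7 rad/s
X_L = ωL = 62.20 Ω
X_C = 1/(ωC) = 191.4 Ω
Parallel: admittances add. Y = 1/R + 1/(jωL) + jωC
Y = (0.001961 − j0.01085) S
|Y| = 0.01103 S → |Z| = 1/|Y| = 90.69 Ω, ∠Z = −∠Y = 79.76°
cos φ = cos(79.76°) = 0.1778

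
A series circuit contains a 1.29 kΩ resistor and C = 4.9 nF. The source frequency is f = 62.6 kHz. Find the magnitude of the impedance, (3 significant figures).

ω = 2πf = 393300 rad/s
X_C = 1/(ωC) = 519 Ω
Z = 1290 − j519 Ω
|Z| = √(1290² + 519²) = 1390 Ω

1390 Ω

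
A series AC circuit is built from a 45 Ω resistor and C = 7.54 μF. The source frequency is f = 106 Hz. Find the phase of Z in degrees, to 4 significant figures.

-77.27°

ω = 2πf = 666.0 rad/s
X_C = 1/(ωC) = 199.1 Ω
Z = 45.00 − j199.1 Ω
|Z| = √(45.00² + 199.1²) = 204.2 Ω
∠Z = arctan(-199.1/45.00) = -77.27°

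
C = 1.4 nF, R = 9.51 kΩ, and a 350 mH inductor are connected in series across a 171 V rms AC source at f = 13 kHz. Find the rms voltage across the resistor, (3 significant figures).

ω = 2πf = 81680 rad/s
X_L = ωL = 28600 Ω
X_C = 1/(ωC) = 8740 Ω
Net reactance X = X_L − X_C = 19800 Ω
Z = 9510 + j19800 Ω
|Z| = √(9510² + 19800²) = 22000 Ω
I = V/|Z| = 7.77 mA
V_R = I·|Z_R| = 0.00777 × 9510 = 73.9 V

73.9 V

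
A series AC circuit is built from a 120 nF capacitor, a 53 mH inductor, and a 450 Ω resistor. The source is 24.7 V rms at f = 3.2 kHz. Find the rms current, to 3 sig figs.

ω = 2πf = 20110 rad/s
X_L = ωL = 1070 Ω
X_C = 1/(ωC) = 414 Ω
Net reactance X = X_L − X_C = 651 Ω
Z = 450 + j651 Ω
|Z| = √(450² + 651²) = 792 Ω
I = V/|Z| = 24.7/792 = 31.2 mA

31.2 mA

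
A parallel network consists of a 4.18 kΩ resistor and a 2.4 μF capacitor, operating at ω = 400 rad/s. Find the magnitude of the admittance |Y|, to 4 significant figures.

X_C = 1/(ωC) = 1042 Ω
Parallel: admittances add. Y = 1/R + jωC
Y = (0.0002392 + j0.0009600) S
|Y| = 0.0009894 S → |Z| = 1/|Y| = 1011 Ω, ∠Z = −∠Y = -76.01°

989.4 μS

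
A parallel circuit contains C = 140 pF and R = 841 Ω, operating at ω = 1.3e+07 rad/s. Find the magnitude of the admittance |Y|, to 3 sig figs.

X_C = 1/(ωC) = 549 Ω
Parallel: admittances add. Y = 1/R + jωC
Y = (0.00119 + j0.00182) S
|Y| = 0.00217 S → |Z| = 1/|Y| = 460 Ω, ∠Z = −∠Y = -56.8°

2.17 mS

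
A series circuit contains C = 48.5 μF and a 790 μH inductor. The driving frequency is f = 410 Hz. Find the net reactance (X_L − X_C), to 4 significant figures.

ω = 2πf = 2576 rad/s
X_L = ωL = 2.035 Ω
X_C = 1/(ωC) = 8.004 Ω
X = 2.035 − 8.004 = -5.969 Ω

-5.969 Ω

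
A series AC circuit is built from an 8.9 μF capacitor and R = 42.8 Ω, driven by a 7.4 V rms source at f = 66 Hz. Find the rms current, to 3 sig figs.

27.0 mA

ω = 2πf = 414.7 rad/s
X_C = 1/(ωC) = 271 Ω
Z = 42.8 − j271 Ω
|Z| = √(42.8² + 271²) = 274 Ω
I = V/|Z| = 7.4/274 = 27.0 mA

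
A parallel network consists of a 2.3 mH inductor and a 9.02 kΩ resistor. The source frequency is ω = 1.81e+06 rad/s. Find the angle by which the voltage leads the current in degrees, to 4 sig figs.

X_L = ωL = 4163 Ω
Parallel: admittances add. Y = 1/R + 1/(jωL)
Y = (0.0001109 − j0.0002402) S
|Y| = 0.0002646 S → |Z| = 1/|Y| = 3780 Ω, ∠Z = −∠Y = 65.23°

65.23°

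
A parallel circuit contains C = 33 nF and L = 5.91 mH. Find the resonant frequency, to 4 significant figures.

11.40 kHz

ω₀ = 1/√(LC) = 1/√(0.00591 × 3.3e-08) = 71610 rad/s
f₀ = ω₀/(2π) = 11.40 kHz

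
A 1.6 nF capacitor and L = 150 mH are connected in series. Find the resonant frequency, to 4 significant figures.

ω₀ = 1/√(LC) = 1/√(0.15 × 1.6e-09) = 64550 rad/s
f₀ = ω₀/(2π) = 10.27 kHz

10.27 kHz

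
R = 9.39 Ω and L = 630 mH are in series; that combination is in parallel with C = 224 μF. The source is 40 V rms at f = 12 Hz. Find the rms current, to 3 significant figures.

ω = 2πf = 75.40 rad/s
X_L = ωL = 47.5 Ω
X_C = 1/(ωC) = 59.2 Ω
Branch 1 (R+jX_L): Z₁ = 9.39 + j47.5 Ω, |Z₁| = 48.4 Ω
Branch 2 (−jX_C): Z₂ = −j59.2 Ω
Parallel: Z = Z₁Z₂/(Z₁+Z₂), |Z| = 191 Ω, ∠Z = 40.1°
I = V/|Z| = 40/191 = 209 mA

209 mA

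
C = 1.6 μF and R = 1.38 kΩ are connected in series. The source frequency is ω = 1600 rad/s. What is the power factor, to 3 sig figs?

0.962

X_C = 1/(ωC) = 391 Ω
Z = 1380 − j391 Ω
|Z| = √(1380² + 391²) = 1430 Ω
∠Z = arctan(-391/1380) = -15.8°
cos φ = cos(-15.8°) = 0.962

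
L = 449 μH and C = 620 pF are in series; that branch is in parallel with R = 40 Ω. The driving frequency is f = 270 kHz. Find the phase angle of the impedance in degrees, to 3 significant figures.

ω = 2πf = 1.696e+06 rad/s
X_L = ωL = 762 Ω
X_C = 1/(ωC) = 951 Ω
Branch 1: Z₁ = R = 40.0 Ω
Branch 2 (series LC): Z₂ = j(X_L − X_C) = −j189 Ω
Parallel: Z = Z₁Z₂/(Z₁+Z₂), |Z| = 39.1 Ω, ∠Z = -11.9°

-11.9°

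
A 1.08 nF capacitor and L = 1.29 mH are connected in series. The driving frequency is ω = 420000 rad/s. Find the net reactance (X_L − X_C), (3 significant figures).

-1660 Ω

X_L = ωL = 542 Ω
X_C = 1/(ωC) = 2200 Ω
X = 542 − 2200 = -1660 Ω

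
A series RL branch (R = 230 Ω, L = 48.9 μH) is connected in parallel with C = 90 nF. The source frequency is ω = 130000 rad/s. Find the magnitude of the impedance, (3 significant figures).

X_L = ωL = 6.36 Ω
X_C = 1/(ωC) = 85.5 Ω
Branch 1 (R+jX_L): Z₁ = 230 + j6.36 Ω, |Z₁| = 230 Ω
Branch 2 (−jX_C): Z₂ = −j85.5 Ω
Parallel: Z = Z₁Z₂/(Z₁+Z₂), |Z| = 80.9 Ω, ∠Z = -69.4°

80.9 Ω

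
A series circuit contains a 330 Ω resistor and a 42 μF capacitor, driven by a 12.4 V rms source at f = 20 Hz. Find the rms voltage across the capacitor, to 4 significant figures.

ω = 2πf = 125.7 rad/s
X_C = 1/(ωC) = 189.5 Ω
Z = 330.0 − j189.5 Ω
|Z| = √(330.0² + 189.5²) = 380.5 Ω
I = V/|Z| = 32.59 mA
V_C = I·|Z_C| = 0.03259 × 189.5 = 6.174 V

6.174 V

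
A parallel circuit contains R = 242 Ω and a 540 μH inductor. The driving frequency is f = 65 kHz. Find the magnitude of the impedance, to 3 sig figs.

ω = 2πf = 408400 rad/s
X_L = ωL = 221 Ω
Parallel: admittances add. Y = 1/R + 1/(jωL)
Y = (0.00413 − j0.00453) S
|Y| = 0.00613 S → |Z| = 1/|Y| = 163 Ω, ∠Z = −∠Y = 47.7°

163 Ω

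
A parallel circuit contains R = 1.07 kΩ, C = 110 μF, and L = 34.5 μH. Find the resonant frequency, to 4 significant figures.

ω₀ = 1/√(LC) = 1/√(3.45e-05 × 0.00011) = 16230 rad/s
f₀ = ω₀/(2π) = 2.584 kHz

2.584 kHz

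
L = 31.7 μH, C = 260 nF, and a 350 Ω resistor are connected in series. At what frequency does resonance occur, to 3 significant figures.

55.4 kHz

ω₀ = 1/√(LC) = 1/√(3.17e-05 × 2.6e-07) = 348300 rad/s
f₀ = ω₀/(2π) = 55.4 kHz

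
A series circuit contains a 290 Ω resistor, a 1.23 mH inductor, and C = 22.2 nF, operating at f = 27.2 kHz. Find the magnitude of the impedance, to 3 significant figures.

295 Ω

ω = 2πf = 170900 rad/s
X_L = ωL = 210 Ω
X_C = 1/(ωC) = 264 Ω
Net reactance X = X_L − X_C = -53.4 Ω
Z = 290 − j53.4 Ω
|Z| = √(290² + 53.4²) = 295 Ω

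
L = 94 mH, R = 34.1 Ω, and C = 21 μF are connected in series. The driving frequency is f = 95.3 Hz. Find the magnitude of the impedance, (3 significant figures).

41.3 Ω

ω = 2πf = 598.8 rad/s
X_L = ωL = 56.3 Ω
X_C = 1/(ωC) = 79.5 Ω
Net reactance X = X_L − X_C = -23.2 Ω
Z = 34.1 − j23.2 Ω
|Z| = √(34.1² + 23.2²) = 41.3 Ω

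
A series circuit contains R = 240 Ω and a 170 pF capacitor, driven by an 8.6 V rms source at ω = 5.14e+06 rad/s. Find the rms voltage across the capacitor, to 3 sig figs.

8.42 V

X_C = 1/(ωC) = 1140 Ω
Z = 240 − j1140 Ω
|Z| = √(240² + 1140²) = 1170 Ω
I = V/|Z| = 7.35 mA
V_C = I·|Z_C| = 0.00735 × 1140 = 8.42 V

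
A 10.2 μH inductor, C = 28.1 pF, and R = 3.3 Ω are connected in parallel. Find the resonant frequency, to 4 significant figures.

9.401 MHz

ω₀ = 1/√(LC) = 1/√(1.02e-05 × 2.81e-11) = 5.907e+07 rad/s
f₀ = ω₀/(2π) = 9.401 MHz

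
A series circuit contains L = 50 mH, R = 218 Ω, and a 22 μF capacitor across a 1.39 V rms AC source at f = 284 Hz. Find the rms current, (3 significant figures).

ω = 2πf = 1784 rad/s
X_L = ωL = 89.2 Ω
X_C = 1/(ωC) = 25.5 Ω
Net reactance X = X_L − X_C = 63.7 Ω
Z = 218 + j63.7 Ω
|Z| = √(218² + 63.7²) = 227 Ω
I = V/|Z| = 1.39/227 = 6.12 mA

6.12 mA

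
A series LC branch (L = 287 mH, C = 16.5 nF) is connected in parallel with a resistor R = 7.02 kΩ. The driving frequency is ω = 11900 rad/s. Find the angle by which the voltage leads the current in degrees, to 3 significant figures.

X_L = ωL = 3420 Ω
X_C = 1/(ωC) = 5090 Ω
Branch 1: Z₁ = R = 7020 Ω
Branch 2 (series LC): Z₂ = j(X_L − X_C) = −j1680 Ω
Parallel: Z = Z₁Z₂/(Z₁+Z₂), |Z| = 1630 Ω, ∠Z = -76.6°

-76.6°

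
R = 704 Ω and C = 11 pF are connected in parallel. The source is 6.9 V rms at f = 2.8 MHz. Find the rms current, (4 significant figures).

ω = 2πf = 1.759e+07 rad/s
X_C = 1/(ωC) = 5167 Ω
Parallel: admittances add. Y = 1/R + jωC
Y = (0.001420 + j0.0001935) S
|Y| = 0.001434 S → |Z| = 1/|Y| = 697.6 Ω, ∠Z = −∠Y = -7.758°
I = V/|Z| = 6.9/697.6 = 9.892 mA

9.892 mA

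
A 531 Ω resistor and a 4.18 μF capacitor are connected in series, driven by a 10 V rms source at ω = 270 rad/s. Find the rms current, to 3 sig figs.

9.68 mA

X_C = 1/(ωC) = 886 Ω
Z = 531 − j886 Ω
|Z| = √(531² + 886²) = 1030 Ω
I = V/|Z| = 10/1030 = 9.68 mA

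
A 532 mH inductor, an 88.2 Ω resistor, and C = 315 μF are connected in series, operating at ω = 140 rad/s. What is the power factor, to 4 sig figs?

0.8623

X_L = ωL = 74.48 Ω
X_C = 1/(ωC) = 22.68 Ω
Net reactance X = X_L − X_C = 51.80 Ω
Z = 88.20 + j51.80 Ω
|Z| = √(88.20² + 51.80²) = 102.3 Ω
∠Z = arctan(51.80/88.20) = 30.43°
cos φ = cos(30.43°) = 0.8623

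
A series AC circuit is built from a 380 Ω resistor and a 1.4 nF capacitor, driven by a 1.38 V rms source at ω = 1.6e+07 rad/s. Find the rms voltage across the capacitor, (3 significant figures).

0.161 V

X_C = 1/(ωC) = 44.6 Ω
Z = 380 − j44.6 Ω
|Z| = √(380² + 44.6²) = 383 Ω
I = V/|Z| = 3.61 mA
V_C = I·|Z_C| = 0.00361 × 44.6 = 0.161 V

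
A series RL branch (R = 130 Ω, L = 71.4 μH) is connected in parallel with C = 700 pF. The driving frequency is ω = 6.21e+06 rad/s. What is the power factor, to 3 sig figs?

X_L = ωL = 443 Ω
X_C = 1/(ωC) = 230 Ω
Branch 1 (R+jX_L): Z₁ = 130 + j443 Ω, |Z₁| = 462 Ω
Branch 2 (−jX_C): Z₂ = −j230 Ω
Parallel: Z = Z₁Z₂/(Z₁+Z₂), |Z| = 425 Ω, ∠Z = -75.0°
cos φ = cos(-75.0°) = 0.259

0.259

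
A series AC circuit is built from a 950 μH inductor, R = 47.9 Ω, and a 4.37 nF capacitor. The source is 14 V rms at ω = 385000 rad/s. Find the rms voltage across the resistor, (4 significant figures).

2.871 V

X_L = ωL = 365.8 Ω
X_C = 1/(ωC) = 594.4 Ω
Net reactance X = X_L − X_C = -228.6 Ω
Z = 47.90 − j228.6 Ω
|Z| = √(47.90² + 228.6²) = 233.6 Ω
I = V/|Z| = 59.94 mA
V_R = I·|Z_R| = 0.05994 × 47.90 = 2.871 V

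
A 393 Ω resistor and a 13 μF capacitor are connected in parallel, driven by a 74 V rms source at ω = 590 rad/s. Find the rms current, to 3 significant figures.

598 mA

X_C = 1/(ωC) = 130 Ω
Parallel: admittances add. Y = 1/R + jωC
Y = (0.00254 + j0.00767) S
|Y| = 0.00808 S → |Z| = 1/|Y| = 124 Ω, ∠Z = −∠Y = -71.6°
I = V/|Z| = 74/124 = 598 mA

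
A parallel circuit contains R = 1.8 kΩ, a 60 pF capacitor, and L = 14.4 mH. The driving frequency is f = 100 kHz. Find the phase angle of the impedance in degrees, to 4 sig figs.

7.468°

ω = 2πf = 628300 rad/s
X_L = ωL = 9048 Ω
X_C = 1/(ωC) = 26530 Ω
Parallel: admittances add. Y = 1/R + 1/(jωL) + jωC
Y = (0.0005556 − j7.283e-05) S
|Y| = 0.0005603 S → |Z| = 1/|Y| = 1785 Ω, ∠Z = −∠Y = 7.468°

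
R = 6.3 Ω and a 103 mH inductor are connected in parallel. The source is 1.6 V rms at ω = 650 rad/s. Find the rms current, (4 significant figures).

255.1 mA

X_L = ωL = 66.95 Ω
Parallel: admittances add. Y = 1/R + 1/(jωL)
Y = (0.1587 − j0.01494) S
|Y| = 0.1594 S → |Z| = 1/|Y| = 6.272 Ω, ∠Z = −∠Y = 5.376°
I = V/|Z| = 1.6/6.272 = 255.1 mA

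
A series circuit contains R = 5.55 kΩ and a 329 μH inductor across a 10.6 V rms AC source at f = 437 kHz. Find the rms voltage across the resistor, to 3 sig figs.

10.5 V

ω = 2πf = 2.746e+06 rad/s
X_L = ωL = 903 Ω
Z = 5550 + j903 Ω
|Z| = √(5550² + 903²) = 5620 Ω
I = V/|Z| = 1.89 mA
V_R = I·|Z_R| = 0.00189 × 5550 = 10.5 V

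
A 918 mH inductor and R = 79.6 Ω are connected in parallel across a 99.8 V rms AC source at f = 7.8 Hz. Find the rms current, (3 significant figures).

2.55 A

ω = 2πf = 49.01 rad/s
X_L = ωL = 45.0 Ω
Parallel: admittances add. Y = 1/R + 1/(jωL)
Y = (0.0126 − j0.0222) S
|Y| = 0.0255 S → |Z| = 1/|Y| = 39.2 Ω, ∠Z = −∠Y = 60.5°
I = V/|Z| = 99.8/39.2 = 2.55 A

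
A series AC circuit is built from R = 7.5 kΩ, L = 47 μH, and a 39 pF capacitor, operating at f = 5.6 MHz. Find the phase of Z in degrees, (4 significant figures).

ω = 2πf = 3.519e+07 rad/s
X_L = ωL = 1654 Ω
X_C = 1/(ωC) = 728.7 Ω
Net reactance X = X_L − X_C = 925.0 Ω
Z = 7500 + j925.0 Ω
|Z| = √(7500² + 925.0²) = 7557 Ω
∠Z = arctan(925.0/7500) = 7.031°

7.031°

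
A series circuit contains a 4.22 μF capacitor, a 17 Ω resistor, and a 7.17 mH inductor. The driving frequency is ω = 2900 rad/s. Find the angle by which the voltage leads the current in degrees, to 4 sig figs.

-74.41°

X_L = ωL = 20.79 Ω
X_C = 1/(ωC) = 81.71 Ω
Net reactance X = X_L − X_C = -60.92 Ω
Z = 17.00 − j60.92 Ω
|Z| = √(17.00² + 60.92²) = 63.25 Ω
∠Z = arctan(-60.92/17.00) = -74.41°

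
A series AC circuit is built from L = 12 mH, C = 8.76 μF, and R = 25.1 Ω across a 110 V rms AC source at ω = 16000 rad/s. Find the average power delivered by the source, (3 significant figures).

X_L = ωL = 192 Ω
X_C = 1/(ωC) = 7.13 Ω
Net reactance X = X_L − X_C = 185 Ω
Z = 25.1 + j185 Ω
|Z| = √(25.1² + 185²) = 187 Ω
∠Z = arctan(185/25.1) = 82.3°
I = V/|Z| = 590 mA
P = VI cos φ = 110 × 0.590 × cos(82.3°) = 8.73 W

8.73 W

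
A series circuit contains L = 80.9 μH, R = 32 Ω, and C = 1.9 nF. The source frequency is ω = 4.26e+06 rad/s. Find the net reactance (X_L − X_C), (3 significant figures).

221 Ω

X_L = ωL = 345 Ω
X_C = 1/(ωC) = 124 Ω
X = 345 − 124 = 221 Ω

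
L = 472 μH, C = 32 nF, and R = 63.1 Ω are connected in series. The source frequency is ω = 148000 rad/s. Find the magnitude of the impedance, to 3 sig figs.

155 Ω

X_L = ωL = 69.9 Ω
X_C = 1/(ωC) = 211 Ω
Net reactance X = X_L − X_C = -141 Ω
Z = 63.1 − j141 Ω
|Z| = √(63.1² + 141²) = 155 Ω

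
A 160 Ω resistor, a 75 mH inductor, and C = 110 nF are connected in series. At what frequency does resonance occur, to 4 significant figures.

ω₀ = 1/√(LC) = 1/√(0.075 × 1.1e-07) = 11010 rad/s
f₀ = ω₀/(2π) = 1.752 kHz

1.752 kHz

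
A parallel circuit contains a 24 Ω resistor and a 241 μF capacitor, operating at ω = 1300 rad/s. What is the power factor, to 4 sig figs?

0.1318

X_C = 1/(ωC) = 3.192 Ω
Parallel: admittances add. Y = 1/R + jωC
Y = (0.04167 + j0.3133) S
|Y| = 0.3161 S → |Z| = 1/|Y| = 3.164 Ω, ∠Z = −∠Y = -82.42°
cos φ = cos(-82.42°) = 0.1318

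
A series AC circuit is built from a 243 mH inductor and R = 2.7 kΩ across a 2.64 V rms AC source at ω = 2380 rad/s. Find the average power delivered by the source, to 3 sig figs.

2.47 mW

X_L = ωL = 578 Ω
Z = 2700 + j578 Ω
|Z| = √(2700² + 578²) = 2760 Ω
∠Z = arctan(578/2700) = 12.1°
I = V/|Z| = 956 μA
P = VI cos φ = 2.64 × 0.000956 × cos(12.1°) = 2.47 mW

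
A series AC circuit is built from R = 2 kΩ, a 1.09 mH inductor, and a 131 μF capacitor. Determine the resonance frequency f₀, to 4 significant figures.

ω₀ = 1/√(LC) = 1/√(0.00109 × 0.000131) = 2646 rad/s
f₀ = ω₀/(2π) = 421.2 Hz

421.2 Hz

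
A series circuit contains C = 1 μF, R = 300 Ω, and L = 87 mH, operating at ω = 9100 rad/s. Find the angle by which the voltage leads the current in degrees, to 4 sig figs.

66.25°

X_L = ωL = 791.7 Ω
X_C = 1/(ωC) = 109.9 Ω
Net reactance X = X_L − X_C = 681.8 Ω
Z = 300.0 + j681.8 Ω
|Z| = √(300.0² + 681.8²) = 744.9 Ω
∠Z = arctan(681.8/300.0) = 66.25°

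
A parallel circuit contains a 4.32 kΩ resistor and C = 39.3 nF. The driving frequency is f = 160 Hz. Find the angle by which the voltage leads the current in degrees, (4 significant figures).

ω = 2πf = 1005 rad/s
X_C = 1/(ωC) = 25310 Ω
Parallel: admittances add. Y = 1/R + jωC
Y = (0.0002315 + j3.951e-05) S
|Y| = 0.0002348 S → |Z| = 1/|Y| = 4258 Ω, ∠Z = −∠Y = -9.686°

-9.686°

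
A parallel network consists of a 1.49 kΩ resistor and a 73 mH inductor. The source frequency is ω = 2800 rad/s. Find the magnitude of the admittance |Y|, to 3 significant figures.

4.94 mS

X_L = ωL = 204 Ω
Parallel: admittances add. Y = 1/R + 1/(jωL)
Y = (0.000671 − j0.00489) S
|Y| = 0.00494 S → |Z| = 1/|Y| = 203 Ω, ∠Z = −∠Y = 82.2°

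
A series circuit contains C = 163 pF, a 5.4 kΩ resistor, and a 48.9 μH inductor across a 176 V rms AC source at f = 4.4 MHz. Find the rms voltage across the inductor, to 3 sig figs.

43.1 V

ω = 2πf = 2.765e+07 rad/s
X_L = ωL = 1350 Ω
X_C = 1/(ωC) = 222 Ω
Net reactance X = X_L − X_C = 1130 Ω
Z = 5400 + j1130 Ω
|Z| = √(5400² + 1130²) = 5520 Ω
I = V/|Z| = 31.9 mA
V_L = I·|Z_L| = 0.0319 × 1350 = 43.1 V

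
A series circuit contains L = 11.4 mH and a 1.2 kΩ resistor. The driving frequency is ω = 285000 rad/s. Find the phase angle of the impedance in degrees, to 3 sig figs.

69.7°

X_L = ωL = 3250 Ω
Z = 1200 + j3250 Ω
|Z| = √(1200² + 3250²) = 3460 Ω
∠Z = arctan(3250/1200) = 69.7°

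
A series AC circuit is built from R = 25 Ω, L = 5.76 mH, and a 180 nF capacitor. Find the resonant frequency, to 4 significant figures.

4.943 kHz

ω₀ = 1/√(LC) = 1/√(0.00576 × 1.8e-07) = 31060 rad/s
f₀ = ω₀/(2π) = 4.943 kHz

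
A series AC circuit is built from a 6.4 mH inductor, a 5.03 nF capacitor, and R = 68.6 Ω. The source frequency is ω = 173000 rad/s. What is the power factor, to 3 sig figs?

X_L = ωL = 1110 Ω
X_C = 1/(ωC) = 1150 Ω
Net reactance X = X_L − X_C = -42.0 Ω
Z = 68.6 − j42.0 Ω
|Z| = √(68.6² + 42.0²) = 80.4 Ω
∠Z = arctan(-42.0/68.6) = -31.5°
cos φ = cos(-31.5°) = 0.853

0.853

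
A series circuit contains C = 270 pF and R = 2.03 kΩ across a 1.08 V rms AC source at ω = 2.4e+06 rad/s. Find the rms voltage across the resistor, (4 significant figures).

X_C = 1/(ωC) = 1543 Ω
Z = 2030 − j1543 Ω
|Z| = √(2030² + 1543²) = 2550 Ω
I = V/|Z| = 423.5 μA
V_R = I·|Z_R| = 0.0004235 × 2030 = 0.8598 V

0.8598 V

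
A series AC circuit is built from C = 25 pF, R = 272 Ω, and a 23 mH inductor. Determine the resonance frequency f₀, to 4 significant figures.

ω₀ = 1/√(LC) = 1/√(0.023 × 2.5e-11) = 1.319e+06 rad/s
f₀ = ω₀/(2π) = 209.9 kHz

209.9 kHz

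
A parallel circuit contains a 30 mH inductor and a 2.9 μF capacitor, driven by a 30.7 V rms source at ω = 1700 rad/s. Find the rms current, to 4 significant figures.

X_L = ωL = 51.00 Ω
X_C = 1/(ωC) = 202.8 Ω
Parallel: admittances add. Y = 1/(jωL) + jωC
Y = (0 − j0.01468) S
|Y| = 0.01468 S → |Z| = 1/|Y| = 68.13 Ω, ∠Z = −∠Y = 90.00°
I = V/|Z| = 30.7/68.13 = 450.6 mA

450.6 mA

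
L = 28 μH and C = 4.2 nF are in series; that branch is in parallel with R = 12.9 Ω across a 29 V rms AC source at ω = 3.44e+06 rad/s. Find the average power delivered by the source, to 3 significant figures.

65.2 W

X_L = ωL = 96.3 Ω
X_C = 1/(ωC) = 69.2 Ω
Branch 1: Z₁ = R = 12.9 Ω
Branch 2 (series LC): Z₂ = j(X_L − X_C) = j27.1 Ω
Parallel: Z = Z₁Z₂/(Z₁+Z₂), |Z| = 11.6 Ω, ∠Z = 25.4°
I = V/|Z| = 2.49 A
P = VI cos φ = 29 × 2.49 × cos(25.4°) = 65.2 W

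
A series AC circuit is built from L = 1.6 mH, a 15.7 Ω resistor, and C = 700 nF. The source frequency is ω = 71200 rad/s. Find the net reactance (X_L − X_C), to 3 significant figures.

X_L = ωL = 114 Ω
X_C = 1/(ωC) = 20.1 Ω
X = 114 − 20.1 = 93.9 Ω

93.9 Ω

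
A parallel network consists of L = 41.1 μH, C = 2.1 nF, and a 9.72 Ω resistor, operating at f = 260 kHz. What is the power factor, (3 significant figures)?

ω = 2πf = 1.634e+06 rad/s
X_L = ωL = 67.1 Ω
X_C = 1/(ωC) = 291 Ω
Parallel: admittances add. Y = 1/R + 1/(jωL) + jωC
Y = (0.103 − j0.0115) S
|Y| = 0.104 S → |Z| = 1/|Y| = 9.66 Ω, ∠Z = −∠Y = 6.36°
cos φ = cos(6.36°) = 0.994

0.994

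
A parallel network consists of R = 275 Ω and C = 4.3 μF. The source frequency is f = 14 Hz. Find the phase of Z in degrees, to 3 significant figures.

-5.94°

ω = 2πf = 87.96 rad/s
X_C = 1/(ωC) = 2640 Ω
Parallel: admittances add. Y = 1/R + jωC
Y = (0.00364 + j0.000378) S
|Y| = 0.00366 S → |Z| = 1/|Y| = 274 Ω, ∠Z = −∠Y = -5.94°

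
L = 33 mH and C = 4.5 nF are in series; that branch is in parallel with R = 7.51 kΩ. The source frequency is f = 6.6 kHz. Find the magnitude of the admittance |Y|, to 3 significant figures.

284 μS

ω = 2πf = 41470 rad/s
X_L = ωL = 1370 Ω
X_C = 1/(ωC) = 5360 Ω
Branch 1: Z₁ = R = 7510 Ω
Branch 2 (series LC): Z₂ = j(X_L − X_C) = −j3990 Ω
Parallel: Z = Z₁Z₂/(Z₁+Z₂), |Z| = 3520 Ω, ∠Z = -62.0°
|Y| = 1/|Z| = 284 μS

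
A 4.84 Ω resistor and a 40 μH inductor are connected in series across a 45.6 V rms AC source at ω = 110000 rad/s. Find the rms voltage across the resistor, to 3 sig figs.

X_L = ωL = 4.40 Ω
Z = 4.84 + j4.40 Ω
|Z| = √(4.84² + 4.40²) = 6.54 Ω
I = V/|Z| = 6.97 A
V_R = I·|Z_R| = 6.97 × 4.84 = 33.7 V

33.7 V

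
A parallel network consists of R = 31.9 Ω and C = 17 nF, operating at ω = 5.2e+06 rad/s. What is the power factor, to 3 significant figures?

0.334

X_C = 1/(ωC) = 11.3 Ω
Parallel: admittances add. Y = 1/R + jωC
Y = (0.0313 + j0.0884) S
|Y| = 0.0938 S → |Z| = 1/|Y| = 10.7 Ω, ∠Z = −∠Y = -70.5°
cos φ = cos(-70.5°) = 0.334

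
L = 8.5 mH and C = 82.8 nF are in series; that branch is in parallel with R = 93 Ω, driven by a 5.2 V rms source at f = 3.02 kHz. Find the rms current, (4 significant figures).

ω = 2πf = 18980 rad/s
X_L = ωL = 161.3 Ω
X_C = 1/(ωC) = 636.5 Ω
Branch 1: Z₁ = R = 93.00 Ω
Branch 2 (series LC): Z₂ = j(X_L − X_C) = −j475.2 Ω
Parallel: Z = Z₁Z₂/(Z₁+Z₂), |Z| = 91.27 Ω, ∠Z = -11.07°
I = V/|Z| = 5.2/91.27 = 56.97 mA

56.97 mA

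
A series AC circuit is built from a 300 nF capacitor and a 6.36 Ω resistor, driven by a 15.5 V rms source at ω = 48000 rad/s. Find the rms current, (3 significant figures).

X_C = 1/(ωC) = 69.4 Ω
Z = 6.36 − j69.4 Ω
|Z| = √(6.36² + 69.4²) = 69.7 Ω
I = V/|Z| = 15.5/69.7 = 222 mA

222 mA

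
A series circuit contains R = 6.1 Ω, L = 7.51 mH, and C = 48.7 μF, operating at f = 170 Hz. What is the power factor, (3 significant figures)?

ω = 2πf = 1068 rad/s
X_L = ωL = 8.02 Ω
X_C = 1/(ωC) = 19.2 Ω
Net reactance X = X_L − X_C = -11.2 Ω
Z = 6.10 − j11.2 Ω
|Z| = √(6.10² + 11.2²) = 12.8 Ω
∠Z = arctan(-11.2/6.10) = -61.4°
cos φ = cos(-61.4°) = 0.478

0.478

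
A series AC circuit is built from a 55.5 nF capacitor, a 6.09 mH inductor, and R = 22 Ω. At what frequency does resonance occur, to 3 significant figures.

ω₀ = 1/√(LC) = 1/√(0.00609 × 5.55e-08) = 54390 rad/s
f₀ = ω₀/(2π) = 8.66 kHz

8.66 kHz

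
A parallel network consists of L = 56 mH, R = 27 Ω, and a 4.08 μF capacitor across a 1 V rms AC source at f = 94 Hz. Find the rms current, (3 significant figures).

ω = 2πf = 590.6 rad/s
X_L = ωL = 33.1 Ω
X_C = 1/(ωC) = 415 Ω
Parallel: admittances add. Y = 1/R + 1/(jωL) + jωC
Y = (0.0370 − j0.0278) S
|Y| = 0.0463 S → |Z| = 1/|Y| = 21.6 Ω, ∠Z = −∠Y = 36.9°
I = V/|Z| = 1/21.6 = 46.3 mA

46.3 mA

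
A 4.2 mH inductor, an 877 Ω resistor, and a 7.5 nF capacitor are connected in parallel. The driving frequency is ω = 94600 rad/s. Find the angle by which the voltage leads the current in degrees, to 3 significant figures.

57.8°

X_L = ωL = 397 Ω
X_C = 1/(ωC) = 1410 Ω
Parallel: admittances add. Y = 1/R + 1/(jωL) + jωC
Y = (0.00114 − j0.00181) S
|Y| = 0.00214 S → |Z| = 1/|Y| = 468 Ω, ∠Z = −∠Y = 57.8°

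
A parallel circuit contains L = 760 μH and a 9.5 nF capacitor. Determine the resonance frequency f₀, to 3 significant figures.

ω₀ = 1/√(LC) = 1/√(0.00076 × 9.5e-09) = 372200 rad/s
f₀ = ω₀/(2π) = 59.2 kHz

59.2 kHz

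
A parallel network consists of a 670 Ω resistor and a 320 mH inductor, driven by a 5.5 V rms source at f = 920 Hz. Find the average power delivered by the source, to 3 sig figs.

ω = 2πf = 5781 rad/s
X_L = ωL = 1850 Ω
Parallel: admittances add. Y = 1/R + 1/(jωL)
Y = (0.00149 − j0.000541) S
|Y| = 0.00159 S → |Z| = 1/|Y| = 630 Ω, ∠Z = −∠Y = 19.9°
I = V/|Z| = 8.73 mA
P = VI cos φ = 5.5 × 0.00873 × cos(19.9°) = 45.1 mW

45.1 mW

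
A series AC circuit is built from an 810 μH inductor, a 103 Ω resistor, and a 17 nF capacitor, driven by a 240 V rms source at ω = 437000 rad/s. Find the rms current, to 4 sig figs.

X_L = ωL = 354.0 Ω
X_C = 1/(ωC) = 134.6 Ω
Net reactance X = X_L − X_C = 219.4 Ω
Z = 103.0 + j219.4 Ω
|Z| = √(103.0² + 219.4²) = 242.3 Ω
I = V/|Z| = 240/242.3 = 990.3 mA

990.3 mA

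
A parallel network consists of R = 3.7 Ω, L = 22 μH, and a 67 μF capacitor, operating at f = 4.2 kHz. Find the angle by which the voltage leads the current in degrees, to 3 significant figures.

-9.58°

ω = 2πf = 26390 rad/s
X_L = ωL = 0.581 Ω
X_C = 1/(ωC) = 0.566 Ω
Parallel: admittances add. Y = 1/R + 1/(jωL) + jωC
Y = (0.270 + j0.0456) S
|Y| = 0.274 S → |Z| = 1/|Y| = 3.65 Ω, ∠Z = −∠Y = -9.58°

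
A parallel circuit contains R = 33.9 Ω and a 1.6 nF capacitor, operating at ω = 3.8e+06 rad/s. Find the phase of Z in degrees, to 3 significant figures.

X_C = 1/(ωC) = 164 Ω
Parallel: admittances add. Y = 1/R + jωC
Y = (0.0295 + j0.00608) S
|Y| = 0.0301 S → |Z| = 1/|Y| = 33.2 Ω, ∠Z = −∠Y = -11.6°

-11.6°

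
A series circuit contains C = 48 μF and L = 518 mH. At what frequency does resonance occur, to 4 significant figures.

ω₀ = 1/√(LC) = 1/√(0.518 × 4.8e-05) = 200.5 rad/s
f₀ = ω₀/(2π) = 31.92 Hz

31.92 Hz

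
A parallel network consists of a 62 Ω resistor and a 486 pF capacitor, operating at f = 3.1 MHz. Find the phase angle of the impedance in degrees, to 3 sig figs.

ω = 2πf = 1.948e+07 rad/s
X_C = 1/(ωC) = 106 Ω
Parallel: admittances add. Y = 1/R + jωC
Y = (0.0161 + j0.00947) S
|Y| = 0.0187 S → |Z| = 1/|Y| = 53.5 Ω, ∠Z = −∠Y = -30.4°

-30.4°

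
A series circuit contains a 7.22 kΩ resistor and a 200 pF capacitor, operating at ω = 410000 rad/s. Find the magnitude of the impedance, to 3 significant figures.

X_C = 1/(ωC) = 12200 Ω
Z = 7220 − j12200 Ω
|Z| = √(7220² + 12200²) = 14200 Ω

14200 Ω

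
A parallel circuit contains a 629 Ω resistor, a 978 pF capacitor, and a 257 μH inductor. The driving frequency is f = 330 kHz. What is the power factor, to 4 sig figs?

ω = 2πf = 2.073e+06 rad/s
X_L = ωL = 532.9 Ω
X_C = 1/(ωC) = 493.1 Ω
Parallel: admittances add. Y = 1/R + 1/(jωL) + jωC
Y = (0.001590 + j0.0001512) S
|Y| = 0.001597 S → |Z| = 1/|Y| = 626.2 Ω, ∠Z = −∠Y = -5.434°
cos φ = cos(-5.434°) = 0.9955

0.9955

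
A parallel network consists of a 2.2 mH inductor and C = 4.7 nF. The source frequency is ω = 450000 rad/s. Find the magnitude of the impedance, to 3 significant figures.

X_L = ωL = 990 Ω
X_C = 1/(ωC) = 473 Ω
Parallel: admittances add. Y = 1/(jωL) + jωC
Y = (0 + j0.00110) S
|Y| = 0.00110 S → |Z| = 1/|Y| = 905 Ω, ∠Z = −∠Y = -90.0°

905 Ω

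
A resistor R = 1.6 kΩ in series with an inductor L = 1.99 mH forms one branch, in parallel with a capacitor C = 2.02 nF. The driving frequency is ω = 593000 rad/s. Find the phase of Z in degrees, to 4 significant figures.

X_L = ωL = 1180 Ω
X_C = 1/(ωC) = 834.8 Ω
Branch 1 (R+jX_L): Z₁ = 1600 + j1180 Ω, |Z₁| = 1988 Ω
Branch 2 (−jX_C): Z₂ = −j834.8 Ω
Parallel: Z = Z₁Z₂/(Z₁+Z₂), |Z| = 1014 Ω, ∠Z = -65.77°

-65.77°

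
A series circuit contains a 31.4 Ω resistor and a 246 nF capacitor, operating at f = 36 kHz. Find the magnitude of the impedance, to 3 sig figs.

36.2 Ω

ω = 2πf = 226200 rad/s
X_C = 1/(ωC) = 18.0 Ω
Z = 31.4 − j18.0 Ω
|Z| = √(31.4² + 18.0²) = 36.2 Ω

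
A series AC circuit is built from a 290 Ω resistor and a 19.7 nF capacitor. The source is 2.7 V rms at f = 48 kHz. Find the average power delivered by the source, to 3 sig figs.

ω = 2πf = 301600 rad/s
X_C = 1/(ωC) = 168 Ω
Z = 290 − j168 Ω
|Z| = √(290² + 168²) = 335 Ω
∠Z = arctan(-168/290) = -30.1°
I = V/|Z| = 8.05 mA
P = VI cos φ = 2.7 × 0.00805 × cos(-30.1°) = 18.8 mW

18.8 mW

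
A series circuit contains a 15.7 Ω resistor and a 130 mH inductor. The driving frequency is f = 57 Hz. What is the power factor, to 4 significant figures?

ω = 2πf = 358.1 rad/s
X_L = ωL = 46.56 Ω
Z = 15.70 + j46.56 Ω
|Z| = √(15.70² + 46.56²) = 49.13 Ω
∠Z = arctan(46.56/15.70) = 71.37°
cos φ = cos(71.37°) = 0.3195

0.3195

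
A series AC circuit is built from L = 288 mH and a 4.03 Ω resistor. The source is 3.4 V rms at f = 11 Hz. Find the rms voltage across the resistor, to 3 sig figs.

0.675 V

ω = 2πf = 69.12 rad/s
X_L = ωL = 19.9 Ω
Z = 4.03 + j19.9 Ω
|Z| = √(4.03² + 19.9²) = 20.3 Ω
I = V/|Z| = 167 mA
V_R = I·|Z_R| = 0.167 × 4.03 = 0.675 V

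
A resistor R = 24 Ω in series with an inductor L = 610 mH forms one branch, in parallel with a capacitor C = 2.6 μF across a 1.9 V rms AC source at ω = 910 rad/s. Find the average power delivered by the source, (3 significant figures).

X_L = ωL = 555 Ω
X_C = 1/(ωC) = 423 Ω
Branch 1 (R+jX_L): Z₁ = 24.0 + j555 Ω, |Z₁| = 556 Ω
Branch 2 (−jX_C): Z₂ = −j423 Ω
Parallel: Z = Z₁Z₂/(Z₁+Z₂), |Z| = 1740 Ω, ∠Z = -82.2°
I = V/|Z| = 1.09 mA
P = VI cos φ = 1.9 × 0.00109 × cos(-82.2°) = 281 μW

281 μW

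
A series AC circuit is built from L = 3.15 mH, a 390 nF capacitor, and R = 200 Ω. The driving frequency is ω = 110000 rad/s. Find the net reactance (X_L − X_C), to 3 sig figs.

X_L = ωL = 346 Ω
X_C = 1/(ωC) = 23.3 Ω
X = 346 − 23.3 = 323 Ω

323 Ω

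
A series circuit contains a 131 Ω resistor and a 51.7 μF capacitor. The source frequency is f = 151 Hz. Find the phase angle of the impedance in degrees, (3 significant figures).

-8.85°

ω = 2πf = 948.8 rad/s
X_C = 1/(ωC) = 20.4 Ω
Z = 131 − j20.4 Ω
|Z| = √(131² + 20.4²) = 133 Ω
∠Z = arctan(-20.4/131) = -8.85°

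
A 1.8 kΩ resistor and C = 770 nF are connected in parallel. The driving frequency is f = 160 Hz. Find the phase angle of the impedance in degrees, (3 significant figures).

-54.3°

ω = 2πf = 1005 rad/s
X_C = 1/(ωC) = 1290 Ω
Parallel: admittances add. Y = 1/R + jωC
Y = (0.000556 + j0.000774) S
|Y| = 0.000953 S → |Z| = 1/|Y| = 1050 Ω, ∠Z = −∠Y = -54.3°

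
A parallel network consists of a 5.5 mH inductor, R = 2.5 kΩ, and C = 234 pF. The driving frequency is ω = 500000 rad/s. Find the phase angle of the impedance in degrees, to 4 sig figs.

X_L = ωL = 2750 Ω
X_C = 1/(ωC) = 8547 Ω
Parallel: admittances add. Y = 1/R + 1/(jωL) + jωC
Y = (0.0004000 − j0.0002466) S
|Y| = 0.0004699 S → |Z| = 1/|Y| = 2128 Ω, ∠Z = −∠Y = 31.66°

31.66°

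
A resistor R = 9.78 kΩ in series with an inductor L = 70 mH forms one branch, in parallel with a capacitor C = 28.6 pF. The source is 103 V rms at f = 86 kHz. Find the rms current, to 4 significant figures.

ω = 2πf = 540400 rad/s
X_L = ωL = 37820 Ω
X_C = 1/(ωC) = 64710 Ω
Branch 1 (R+jX_L): Z₁ = 9780 + j37820 Ω, |Z₁| = 39070 Ω
Branch 2 (−jX_C): Z₂ = −j64710 Ω
Parallel: Z = Z₁Z₂/(Z₁+Z₂), |Z| = 88370 Ω, ∠Z = 55.51°
I = V/|Z| = 103/88370 = 1.166 mA

1.166 mA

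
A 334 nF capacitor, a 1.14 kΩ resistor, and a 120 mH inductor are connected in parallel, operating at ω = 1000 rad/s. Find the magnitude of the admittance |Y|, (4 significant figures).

8.047 mS

X_L = ωL = 120.0 Ω
X_C = 1/(ωC) = 2994 Ω
Parallel: admittances add. Y = 1/R + 1/(jωL) + jωC
Y = (0.0008772 − j0.007999) S
|Y| = 0.008047 S → |Z| = 1/|Y| = 124.3 Ω, ∠Z = −∠Y = 83.74°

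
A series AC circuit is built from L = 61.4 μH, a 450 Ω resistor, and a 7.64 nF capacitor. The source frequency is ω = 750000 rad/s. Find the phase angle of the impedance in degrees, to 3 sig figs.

X_L = ωL = 46.1 Ω
X_C = 1/(ωC) = 175 Ω
Net reactance X = X_L − X_C = -128 Ω
Z = 450 − j128 Ω
|Z| = √(450² + 128²) = 468 Ω
∠Z = arctan(-128/450) = -15.9°

-15.9°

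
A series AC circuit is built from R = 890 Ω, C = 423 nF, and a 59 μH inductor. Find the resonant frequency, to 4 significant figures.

31.86 kHz

ω₀ = 1/√(LC) = 1/√(5.9e-05 × 4.23e-07) = 200200 rad/s
f₀ = ω₀/(2π) = 31.86 kHz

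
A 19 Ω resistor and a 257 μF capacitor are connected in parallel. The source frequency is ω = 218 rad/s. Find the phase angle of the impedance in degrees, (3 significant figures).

-46.8°

X_C = 1/(ωC) = 17.8 Ω
Parallel: admittances add. Y = 1/R + jωC
Y = (0.0526 + j0.0560) S
|Y| = 0.0769 S → |Z| = 1/|Y| = 13.0 Ω, ∠Z = −∠Y = -46.8°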